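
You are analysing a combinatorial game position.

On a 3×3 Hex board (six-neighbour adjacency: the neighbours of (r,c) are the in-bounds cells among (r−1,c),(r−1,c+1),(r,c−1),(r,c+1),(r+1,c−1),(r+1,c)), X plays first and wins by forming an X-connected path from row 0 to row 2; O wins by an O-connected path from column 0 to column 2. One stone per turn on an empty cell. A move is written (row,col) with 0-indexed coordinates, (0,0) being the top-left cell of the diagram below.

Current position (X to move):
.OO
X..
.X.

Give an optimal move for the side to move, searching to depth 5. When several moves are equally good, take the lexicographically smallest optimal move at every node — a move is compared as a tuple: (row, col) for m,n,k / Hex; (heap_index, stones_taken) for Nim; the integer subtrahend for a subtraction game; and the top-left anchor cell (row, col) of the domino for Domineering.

X's best at [.OO/X../.X.]: (0,0)

ply 1, X at .OO/X../.X. | (0,0)=+1→XOO/X../.X.*; (1,1)=-1→.OO/XX./.X.; (1,2)=-1→.OO/X.X/.X.; (2,0)=-1→.OO/X../XX.; (2,2)=-1→.OO/X../.XX
ply 2, O at XOO/X../.X. | (1,1)=-1→XOO/XO./.X.*; (1,2)=-1→XOO/X.O/.X.; (2,0)=-1→XOO/X../OX.; (2,2)=-1→XOO/X../.XO
ply 3, X at XOO/XO./.X. | (1,2)=-1→XOO/XOX/.X.; (2,0)=+1→XOO/XO./XX.*; (2,2)=-1→XOO/XO./.XX
ply 4: XOO/XO./XX. is terminal -1 (O); from .OO/X../.X. depth 5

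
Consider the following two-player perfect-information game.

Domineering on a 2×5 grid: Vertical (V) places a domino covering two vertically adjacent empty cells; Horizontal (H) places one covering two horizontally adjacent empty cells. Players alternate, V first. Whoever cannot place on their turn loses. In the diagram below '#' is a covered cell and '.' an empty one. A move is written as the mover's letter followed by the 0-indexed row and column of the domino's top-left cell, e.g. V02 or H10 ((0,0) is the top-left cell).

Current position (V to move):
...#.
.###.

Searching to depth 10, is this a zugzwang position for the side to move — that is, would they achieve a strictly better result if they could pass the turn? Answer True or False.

[...#./.###.] V move#1: V00:+1/#..#./####.*, V04:-1/...##/.####
[#..#./####.] H move#2: H01:-1/####./####.*
[####./####.] V move#3: V04:+1/#####/#####*
[#####/#####] end (terminal -1, H#4); searched ...#./.###. to 10
pass branch (H moves first from the same position):
  | [...#./.###.] H move#1: H00:-1/##.#./.###.*, H01:-1/.###./.###.
  | [##.#./.###.] V move#2: V04:+1/##.##/.####*
  | [##.##/.####] end (terminal -1, H#3); searched ...#./.###. to 10
V moving scores +1; V passing scores +1

zugzwang(...#./.###., V) = False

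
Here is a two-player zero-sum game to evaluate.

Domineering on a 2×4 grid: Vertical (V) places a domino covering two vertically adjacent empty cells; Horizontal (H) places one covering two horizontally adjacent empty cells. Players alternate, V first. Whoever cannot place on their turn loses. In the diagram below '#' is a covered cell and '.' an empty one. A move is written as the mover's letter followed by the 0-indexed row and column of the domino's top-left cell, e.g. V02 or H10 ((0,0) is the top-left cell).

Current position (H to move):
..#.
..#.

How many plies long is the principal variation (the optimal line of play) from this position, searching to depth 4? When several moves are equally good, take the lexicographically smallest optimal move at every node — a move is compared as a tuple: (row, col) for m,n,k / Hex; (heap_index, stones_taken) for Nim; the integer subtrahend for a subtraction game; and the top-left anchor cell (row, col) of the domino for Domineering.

[..#./..#.] H move#1: H00:+1/###./..#.*, H10:+1/..#./###.
[###./..#.] V move#2: V03:-1/####/..##*
[####/..##] H move#3: H10:+1/####/####*
[####/####] end (terminal -1, V#4); searched ..#./..#. to 4

PV length from [..#./..#.]: 3 plies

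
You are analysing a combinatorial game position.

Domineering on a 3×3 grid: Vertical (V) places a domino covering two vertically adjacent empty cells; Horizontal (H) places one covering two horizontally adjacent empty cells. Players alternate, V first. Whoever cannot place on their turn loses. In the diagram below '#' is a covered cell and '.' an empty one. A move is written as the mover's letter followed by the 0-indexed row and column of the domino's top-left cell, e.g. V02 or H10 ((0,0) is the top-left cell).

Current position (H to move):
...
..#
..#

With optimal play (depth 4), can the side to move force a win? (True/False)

[.../..#/..#] H move#1: H00:-1/##./..#/..#, H01:-1/.##/..#/..#, H10:+1/.../###/..#*, H20:-1/.../..#/###
[.../###/..#] end (terminal -1, V#2); searched .../..#/..# to 4

H winning at [.../..#/..#]: True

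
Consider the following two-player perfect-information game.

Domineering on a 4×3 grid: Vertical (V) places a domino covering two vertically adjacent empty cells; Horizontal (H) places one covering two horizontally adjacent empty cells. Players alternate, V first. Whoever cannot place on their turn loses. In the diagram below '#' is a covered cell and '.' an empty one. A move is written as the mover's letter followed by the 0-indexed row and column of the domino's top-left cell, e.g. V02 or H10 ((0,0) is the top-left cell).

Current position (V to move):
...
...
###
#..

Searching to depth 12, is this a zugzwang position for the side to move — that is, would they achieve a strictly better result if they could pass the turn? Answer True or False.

zugzwang(.../.../###/#.., V) = False

p1 V@[.../.../###/#..]: V00[#../#../###/#..]-1 V01[.#./.#./###/#..]+1* V02[..#/..#/###/#..]-1
p2 H@[.#./.#./###/#..]: H31[.#./.#./###/###]-1*
p3 V@[.#./.#./###/###]: V00[##./##./###/###]+1* V02[.##/.##/###/###]+1
p4 H@[##./##./###/###] terminal -1; root [.../.../###/#..] d12
suppose V passes — search the same position with H to move:
pass> p1 H@[.../.../###/#..]: H00[##./.../###/#..]+1* H01[.##/.../###/#..]+1 H10[.../##./###/#..]+1 H11[.../.##/###/#..]+1 H31[.../.../###/###]-1
pass> p2 V@[##./.../###/#..]: V02[###/..#/###/#..]-1*
pass> p3 H@[###/..#/###/#..]: H10[###/###/###/#..]+1* H31[###/..#/###/###]+1
pass> p4 V@[###/###/###/#..] terminal -1; root [.../.../###/#..] d12
for V: play +1, pass -1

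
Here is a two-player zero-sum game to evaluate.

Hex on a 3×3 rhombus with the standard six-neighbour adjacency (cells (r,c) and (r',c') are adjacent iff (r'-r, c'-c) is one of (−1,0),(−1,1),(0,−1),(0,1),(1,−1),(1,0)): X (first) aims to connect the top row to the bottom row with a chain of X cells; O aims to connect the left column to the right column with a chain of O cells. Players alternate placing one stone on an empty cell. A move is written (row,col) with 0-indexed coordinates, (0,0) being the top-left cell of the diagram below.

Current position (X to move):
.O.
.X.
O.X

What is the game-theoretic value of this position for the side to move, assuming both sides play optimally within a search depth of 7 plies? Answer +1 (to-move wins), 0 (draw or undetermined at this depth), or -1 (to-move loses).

value(.O./.X./O.X, X) = +1

p1 X@[.O./.X./O.X]: (0,0)[XO./.X./O.X]+1* (0,2)[.OX/.X./O.X]+1 (1,0)[.O./XX./O.X]+1 (1,2)[.O./.XX/O.X]-1 (2,1)[.O./.X./OXX]-1
p2 O@[XO./.X./O.X]: (0,2)[XOO/.X./O.X]-1* (1,0)[XO./OX./O.X]-1 (1,2)[XO./.XO/O.X]-1 (2,1)[XO./.X./OOX]-1
p3 X@[XOO/.X./O.X]: (1,0)[XOO/XX./O.X]+1* (1,2)[XOO/.XX/O.X]-1 (2,1)[XOO/.X./OXX]-1
p4 O@[XOO/XX./O.X]: (1,2)[XOO/XXO/O.X]-1* (2,1)[XOO/XX./OOX]-1
p5 X@[XOO/XXO/O.X]: (2,1)[XOO/XXO/OXX]+1*
p6 O@[XOO/XXO/OXX] terminal -1; root [.O./.X./O.X] d7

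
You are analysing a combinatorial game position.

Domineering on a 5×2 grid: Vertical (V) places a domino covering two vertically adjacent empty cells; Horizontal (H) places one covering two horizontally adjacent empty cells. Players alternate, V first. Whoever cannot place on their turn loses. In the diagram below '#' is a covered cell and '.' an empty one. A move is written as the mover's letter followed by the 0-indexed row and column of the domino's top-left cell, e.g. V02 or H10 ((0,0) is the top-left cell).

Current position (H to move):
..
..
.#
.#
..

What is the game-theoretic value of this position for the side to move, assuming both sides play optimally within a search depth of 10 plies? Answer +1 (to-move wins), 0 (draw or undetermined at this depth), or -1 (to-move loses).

[../../.#/.#/..] H move#1: H00:+1/##/../.#/.#/..*, H10:+1/../##/.#/.#/.., H40:-1/../../.#/.#/##
[##/../.#/.#/..] V move#2: V10:-1/##/#./##/.#/..*, V20:-1/##/../##/##/.., V30:-1/##/../.#/##/#.
[##/#./##/.#/..] H move#3: H40:+1/##/#./##/.#/##*
[##/#./##/.#/##] end (terminal -1, V#4); searched ../../.#/.#/.. to 10

value(../../.#/.#/.., H) = +1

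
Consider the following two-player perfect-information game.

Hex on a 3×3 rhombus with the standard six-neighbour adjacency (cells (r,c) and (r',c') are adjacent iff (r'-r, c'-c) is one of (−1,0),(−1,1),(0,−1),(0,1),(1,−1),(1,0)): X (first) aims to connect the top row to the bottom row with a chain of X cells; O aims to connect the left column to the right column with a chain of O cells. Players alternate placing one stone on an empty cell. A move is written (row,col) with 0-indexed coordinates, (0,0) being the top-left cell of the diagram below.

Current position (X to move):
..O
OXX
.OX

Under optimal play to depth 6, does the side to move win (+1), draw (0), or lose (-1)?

value(..O/OXX/.OX, X) = +1

ply 1, X at ..O/OXX/.OX | (0,0)=-1→X.O/OXX/.OX; (0,1)=+1→.XO/OXX/.OX*; (2,0)=-1→..O/OXX/XOX
ply 2: .XO/OXX/.OX is terminal -1 (O); from ..O/OXX/.OX depth 6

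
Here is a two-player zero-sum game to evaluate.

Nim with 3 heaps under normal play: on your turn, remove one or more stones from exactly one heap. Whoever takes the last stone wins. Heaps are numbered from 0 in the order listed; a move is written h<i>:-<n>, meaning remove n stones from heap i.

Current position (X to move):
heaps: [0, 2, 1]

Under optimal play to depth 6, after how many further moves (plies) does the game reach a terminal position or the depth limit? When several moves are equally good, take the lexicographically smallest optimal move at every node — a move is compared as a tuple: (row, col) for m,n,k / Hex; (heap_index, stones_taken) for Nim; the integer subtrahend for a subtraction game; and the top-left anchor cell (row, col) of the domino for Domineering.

PV length from [(0,2,1)]: 3 plies

p1 X@[(0,2,1)]: h1:-1[(0,1,1)]+1* h1:-2[(0,0,1)]-1 h2:-1[(0,2,0)]-1
p2 O@[(0,1,1)]: h1:-1[(0,0,1)]-1* h2:-1[(0,1,0)]-1
p3 X@[(0,0,1)]: h2:-1[(0,0,0)]+1*
p4 O@[(0,0,0)] terminal -1; root [(0,2,1)] d6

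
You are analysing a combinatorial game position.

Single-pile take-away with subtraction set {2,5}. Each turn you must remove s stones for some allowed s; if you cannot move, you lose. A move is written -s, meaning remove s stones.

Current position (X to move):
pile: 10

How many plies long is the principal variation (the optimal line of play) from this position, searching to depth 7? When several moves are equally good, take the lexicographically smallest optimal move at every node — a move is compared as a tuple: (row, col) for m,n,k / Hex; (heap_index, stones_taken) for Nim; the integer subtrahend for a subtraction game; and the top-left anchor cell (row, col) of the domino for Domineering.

PV length from [10]: 5 plies

[10] X move#1: -2:+1/8*, -5:-1/5
[8] O move#2: -2:-1/6*, -5:-1/3
[6] X move#3: -2:+1/4*, -5:+1/1
[4] O move#4: -2:-1/2*
[2] X move#5: -2:+1/0*
[0] end (terminal -1, O#6); searched 10 to 7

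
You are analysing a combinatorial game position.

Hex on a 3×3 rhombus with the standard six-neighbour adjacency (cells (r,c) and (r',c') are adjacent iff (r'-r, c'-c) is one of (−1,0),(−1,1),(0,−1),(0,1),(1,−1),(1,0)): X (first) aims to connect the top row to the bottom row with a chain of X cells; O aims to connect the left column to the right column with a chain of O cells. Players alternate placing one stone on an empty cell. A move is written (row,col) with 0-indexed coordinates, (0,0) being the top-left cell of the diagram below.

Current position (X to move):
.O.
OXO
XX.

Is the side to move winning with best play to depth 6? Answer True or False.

ply 1, X at .O./OXO/XX. | (0,0)=-1→XO./OXO/XX.; (0,2)=+1→.OX/OXO/XX.*; (2,2)=-1→.O./OXO/XXX
ply 2: .OX/OXO/XX. is terminal -1 (O); from .O./OXO/XX. depth 6

X winning at [.O./OXO/XX.]: True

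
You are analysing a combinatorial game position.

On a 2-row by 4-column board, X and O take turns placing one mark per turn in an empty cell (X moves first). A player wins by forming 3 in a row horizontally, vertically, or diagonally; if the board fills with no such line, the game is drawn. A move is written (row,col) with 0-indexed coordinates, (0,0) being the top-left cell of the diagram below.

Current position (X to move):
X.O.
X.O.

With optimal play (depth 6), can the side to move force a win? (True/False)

p1 X@[X.O./X.O.]: (0,1)[XXO./X.O.]+0* (0,3)[X.OX/X.O.]+0 (1,1)[X.O./XXO.]+0 (1,3)[X.O./X.OX]+0
p2 O@[XXO./X.O.]: (0,3)[XXOO/X.O.]+0* (1,1)[XXO./XOO.]+0 (1,3)[XXO./X.OO]+0
p3 X@[XXOO/X.O.]: (1,1)[XXOO/XXO.]+0* (1,3)[XXOO/X.OX]+0
p4 O@[XXOO/XXO.]: (1,3)[XXOO/XXOO]+0*
p5 X@[XXOO/XXOO] terminal +0; root [X.O./X.O.] d6

X winning at [X.O./X.O.]: False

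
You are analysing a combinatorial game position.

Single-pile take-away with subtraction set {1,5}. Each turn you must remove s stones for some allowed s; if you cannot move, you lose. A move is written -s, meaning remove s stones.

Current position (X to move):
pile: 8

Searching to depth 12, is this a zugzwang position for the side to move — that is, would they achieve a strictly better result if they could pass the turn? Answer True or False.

ply 1, X at 8 | -1=-1→7*; -5=-1→3
ply 2, O at 7 | -1=+1→6*; -5=+1→2
ply 3, X at 6 | -1=-1→5*; -5=-1→1
ply 4, O at 5 | -1=+1→4*; -5=+1→0
ply 5, X at 4 | -1=-1→3*
ply 6, O at 3 | -1=+1→2*
ply 7, X at 2 | -1=-1→1*
ply 8, O at 1 | -1=+1→0*
ply 9: 0 is terminal -1 (X); from 8 depth 12
pass branch (O moves first from the same position):
  | ply 1, O at 8 | -1=-1→7*; -5=-1→3
  | ply 2, X at 7 | -1=+1→6*; -5=+1→2
  | ply 3, O at 6 | -1=-1→5*; -5=-1→1
  | ply 4, X at 5 | -1=+1→4*; -5=+1→0
  | ply 5, O at 4 | -1=-1→3*
  | ply 6, X at 3 | -1=+1→2*
  | ply 7, O at 2 | -1=-1→1*
  | ply 8, X at 1 | -1=+1→0*
  | ply 9: 0 is terminal -1 (O); from 8 depth 12
X moving scores -1; X passing scores +1

zugzwang(8, X) = True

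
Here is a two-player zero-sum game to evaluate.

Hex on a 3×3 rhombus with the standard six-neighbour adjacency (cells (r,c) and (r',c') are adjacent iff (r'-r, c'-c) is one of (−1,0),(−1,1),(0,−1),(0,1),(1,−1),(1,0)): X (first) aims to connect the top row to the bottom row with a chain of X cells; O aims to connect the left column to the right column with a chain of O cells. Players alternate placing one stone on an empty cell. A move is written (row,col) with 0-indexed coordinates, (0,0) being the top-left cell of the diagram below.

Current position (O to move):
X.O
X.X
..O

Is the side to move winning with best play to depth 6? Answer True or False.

[X.O/X.X/..O] O move#1: (0,1):-1/XOO/X.X/..O, (1,1):-1/X.O/XOX/..O, (2,0):+1/X.O/X.X/O.O*, (2,1):-1/X.O/X.X/.OO
[X.O/X.X/O.O] X move#2: (0,1):-1/XXO/X.X/O.O*, (1,1):-1/X.O/XXX/O.O, (2,1):-1/X.O/X.X/OXO
[XXO/X.X/O.O] O move#3: (1,1):+1/XXO/XOX/O.O*, (2,1):+1/XXO/X.X/OOO
[XXO/XOX/O.O] end (terminal -1, X#4); searched X.O/X.X/..O to 6

O winning at [X.O/X.X/..O]: True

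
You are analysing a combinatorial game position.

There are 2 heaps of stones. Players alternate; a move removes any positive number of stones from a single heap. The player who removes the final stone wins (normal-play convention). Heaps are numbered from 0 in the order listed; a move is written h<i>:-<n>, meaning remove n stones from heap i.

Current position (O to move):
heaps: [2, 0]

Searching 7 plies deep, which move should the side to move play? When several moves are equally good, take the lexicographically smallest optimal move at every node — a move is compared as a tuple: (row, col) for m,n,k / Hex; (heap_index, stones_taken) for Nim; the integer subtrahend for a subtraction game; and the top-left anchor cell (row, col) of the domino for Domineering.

O's best at [(2,0)]: h0:-2

ply 1, O at (2,0) | h0:-1=-1→(1,0); h0:-2=+1→(0,0)*
ply 2: (0,0) is terminal -1 (X); from (2,0) depth 7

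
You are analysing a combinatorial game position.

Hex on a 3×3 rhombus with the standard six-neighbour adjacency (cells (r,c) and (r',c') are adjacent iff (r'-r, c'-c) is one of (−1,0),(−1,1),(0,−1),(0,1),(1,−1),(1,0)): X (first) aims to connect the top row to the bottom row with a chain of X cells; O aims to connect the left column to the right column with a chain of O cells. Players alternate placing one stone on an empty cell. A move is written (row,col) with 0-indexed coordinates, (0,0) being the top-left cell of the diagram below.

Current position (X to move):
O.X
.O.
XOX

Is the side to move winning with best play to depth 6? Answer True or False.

ply 1, X at O.X/.O./XOX | (0,1)=+1→OXX/.O./XOX*; (1,0)=+1→O.X/XO./XOX; (1,2)=+1→O.X/.OX/XOX
ply 2, O at OXX/.O./XOX | (1,0)=-1→OXX/OO./XOX*; (1,2)=-1→OXX/.OO/XOX
ply 3, X at OXX/OO./XOX | (1,2)=+1→OXX/OOX/XOX*
ply 4: OXX/OOX/XOX is terminal -1 (O); from O.X/.O./XOX depth 6

X winning at [O.X/.O./XOX]: True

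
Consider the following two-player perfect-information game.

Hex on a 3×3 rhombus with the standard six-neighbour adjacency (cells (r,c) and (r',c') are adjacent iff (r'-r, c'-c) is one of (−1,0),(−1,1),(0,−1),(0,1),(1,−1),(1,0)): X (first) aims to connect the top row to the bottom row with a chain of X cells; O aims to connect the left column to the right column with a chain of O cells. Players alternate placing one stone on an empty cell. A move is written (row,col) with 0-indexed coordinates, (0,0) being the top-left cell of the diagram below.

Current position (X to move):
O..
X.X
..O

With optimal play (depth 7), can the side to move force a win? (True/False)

[O../X.X/..O] X move#1: (0,1):+1/OX./X.X/..O*, (0,2):+1/O.X/X.X/..O, (1,1):+1/O../XXX/..O, (2,0):+1/O../X.X/X.O, (2,1):+1/O../X.X/.XO
[OX./X.X/..O] O move#2: (0,2):-1/OXO/X.X/..O*, (1,1):-1/OX./XOX/..O, (2,0):-1/OX./X.X/O.O, (2,1):-1/OX./X.X/.OO
[OXO/X.X/..O] X move#3: (1,1):+1/OXO/XXX/..O*, (2,0):+1/OXO/X.X/X.O, (2,1):+1/OXO/X.X/.XO
[OXO/XXX/..O] O move#4: (2,0):-1/OXO/XXX/O.O*, (2,1):-1/OXO/XXX/.OO
[OXO/XXX/O.O] X move#5: (2,1):+1/OXO/XXX/OXO*
[OXO/XXX/OXO] end (terminal -1, O#6); searched O../X.X/..O to 7

X winning at [O../X.X/..O]: True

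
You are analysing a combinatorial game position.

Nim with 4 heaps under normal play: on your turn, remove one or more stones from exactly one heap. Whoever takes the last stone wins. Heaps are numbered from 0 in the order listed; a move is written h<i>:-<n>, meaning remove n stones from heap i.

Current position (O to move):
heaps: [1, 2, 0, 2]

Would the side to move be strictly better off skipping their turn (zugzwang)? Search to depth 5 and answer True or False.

[(1,2,0,2)] O move#1: h0:-1:+1/(0,2,0,2)*, h1:-1:-1/(1,1,0,2), h1:-2:-1/(1,0,0,2), h3:-1:-1/(1,2,0,1), h3:-2:-1/(1,2,0,0)
[(0,2,0,2)] X move#2: h1:-1:-1/(0,1,0,2)*, h1:-2:-1/(0,0,0,2), h3:-1:-1/(0,2,0,1), h3:-2:-1/(0,2,0,0)
[(0,1,0,2)] O move#3: h1:-1:-1/(0,0,0,2), h3:-1:+1/(0,1,0,1)*, h3:-2:-1/(0,1,0,0)
[(0,1,0,1)] X move#4: h1:-1:-1/(0,0,0,1)*, h3:-1:-1/(0,1,0,0)
[(0,0,0,1)] O move#5: h3:-1:+1/(0,0,0,0)*
[(0,0,0,0)] end (terminal -1, X#6); searched (1,2,0,2) to 5
pass branch (X moves first from the same position):
  | [(1,2,0,2)] X move#1: h0:-1:+1/(0,2,0,2)*, h1:-1:-1/(1,1,0,2), h1:-2:-1/(1,0,0,2), h3:-1:-1/(1,2,0,1), h3:-2:-1/(1,2,0,0)
  | [(0,2,0,2)] O move#2: h1:-1:-1/(0,1,0,2)*, h1:-2:-1/(0,0,0,2), h3:-1:-1/(0,2,0,1), h3:-2:-1/(0,2,0,0)
  | [(0,1,0,2)] X move#3: h1:-1:-1/(0,0,0,2), h3:-1:+1/(0,1,0,1)*, h3:-2:-1/(0,1,0,0)
  | [(0,1,0,1)] O move#4: h1:-1:-1/(0,0,0,1)*, h3:-1:-1/(0,1,0,0)
  | [(0,0,0,1)] X move#5: h3:-1:+1/(0,0,0,0)*
  | [(0,0,0,0)] end (terminal -1, O#6); searched (1,2,0,2) to 5
O moving scores +1; O passing scores -1

zugzwang((1,2,0,2), O) = False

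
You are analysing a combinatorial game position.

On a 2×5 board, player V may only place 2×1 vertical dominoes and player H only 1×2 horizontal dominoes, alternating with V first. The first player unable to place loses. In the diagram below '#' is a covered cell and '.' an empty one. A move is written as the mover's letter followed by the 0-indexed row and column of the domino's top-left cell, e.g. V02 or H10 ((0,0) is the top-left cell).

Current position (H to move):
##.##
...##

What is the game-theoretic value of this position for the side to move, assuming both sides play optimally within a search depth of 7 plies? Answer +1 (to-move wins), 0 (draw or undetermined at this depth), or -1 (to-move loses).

value(##.##/...##, H) = +1

p1 H@[##.##/...##]: H10[##.##/##.##]-1 H11[##.##/.####]+1*
p2 V@[##.##/.####] terminal -1; root [##.##/...##] d7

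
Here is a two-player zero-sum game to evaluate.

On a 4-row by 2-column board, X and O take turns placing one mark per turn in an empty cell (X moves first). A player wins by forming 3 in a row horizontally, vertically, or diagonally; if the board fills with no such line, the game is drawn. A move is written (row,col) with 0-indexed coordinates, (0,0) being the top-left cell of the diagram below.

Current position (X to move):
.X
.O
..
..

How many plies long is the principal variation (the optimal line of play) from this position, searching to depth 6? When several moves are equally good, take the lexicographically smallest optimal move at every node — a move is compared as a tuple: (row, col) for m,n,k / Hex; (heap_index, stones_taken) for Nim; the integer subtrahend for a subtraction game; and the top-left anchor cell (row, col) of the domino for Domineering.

PV length from [.X/.O/../..]: 6 plies

[.X/.O/../..] X move#1: (0,0):+0/XX/.O/../..*, (1,0):+0/.X/XO/../.., (2,0):+0/.X/.O/X./.., (2,1):+0/.X/.O/.X/.., (3,0):+0/.X/.O/../X., (3,1):+0/.X/.O/../.X
[XX/.O/../..] O move#2: (1,0):+0/XX/OO/../..*, (2,0):+0/XX/.O/O./.., (2,1):+0/XX/.O/.O/.., (3,0):+0/XX/.O/../O., (3,1):+0/XX/.O/../.O
[XX/OO/../..] X move#3: (2,0):+0/XX/OO/X./..*, (2,1):+0/XX/OO/.X/.., (3,0):+0/XX/OO/../X., (3,1):+0/XX/OO/../.X
[XX/OO/X./..] O move#4: (2,1):+0/XX/OO/XO/..*, (3,0):+0/XX/OO/X./O., (3,1):+0/XX/OO/X./.O
[XX/OO/XO/..] X move#5: (3,0):-1/XX/OO/XO/X., (3,1):+0/XX/OO/XO/.X*
[XX/OO/XO/.X] O move#6: (3,0):+0/XX/OO/XO/OX*
[XX/OO/XO/OX] end (terminal +0, X#7); searched .X/.O/../.. to 6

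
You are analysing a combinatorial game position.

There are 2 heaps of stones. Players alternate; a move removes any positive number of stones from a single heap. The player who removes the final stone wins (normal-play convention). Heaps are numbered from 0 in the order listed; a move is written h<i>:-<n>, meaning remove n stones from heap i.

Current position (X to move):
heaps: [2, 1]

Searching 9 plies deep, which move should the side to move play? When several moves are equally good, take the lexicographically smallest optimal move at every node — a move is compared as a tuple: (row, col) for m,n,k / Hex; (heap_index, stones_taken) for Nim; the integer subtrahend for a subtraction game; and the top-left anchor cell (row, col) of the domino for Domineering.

X's best at [(2,1)]: h0:-1

[(2,1)] X move#1: h0:-1:+1/(1,1)*, h0:-2:-1/(0,1), h1:-1:-1/(2,0)
[(1,1)] O move#2: h0:-1:-1/(0,1)*, h1:-1:-1/(1,0)
[(0,1)] X move#3: h1:-1:+1/(0,0)*
[(0,0)] end (terminal -1, O#4); searched (2,1) to 9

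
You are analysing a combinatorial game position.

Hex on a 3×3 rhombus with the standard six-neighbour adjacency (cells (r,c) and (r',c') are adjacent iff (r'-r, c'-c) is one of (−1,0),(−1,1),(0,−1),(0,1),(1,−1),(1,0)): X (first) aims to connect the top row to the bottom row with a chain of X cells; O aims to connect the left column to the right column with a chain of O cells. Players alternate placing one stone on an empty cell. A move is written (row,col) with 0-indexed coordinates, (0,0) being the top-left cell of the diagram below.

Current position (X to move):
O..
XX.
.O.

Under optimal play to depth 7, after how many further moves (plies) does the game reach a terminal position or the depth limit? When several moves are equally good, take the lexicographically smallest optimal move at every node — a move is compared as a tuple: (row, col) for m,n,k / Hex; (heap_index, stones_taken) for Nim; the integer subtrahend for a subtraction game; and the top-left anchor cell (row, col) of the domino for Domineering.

PV length from [O../XX./.O.]: 5 plies

[O../XX./.O.] X move#1: (0,1):-1/OX./XX./.O., (0,2):-1/O.X/XX./.O., (1,2):+1/O../XXX/.O.*, (2,0):+1/O../XX./XO., (2,2):+1/O../XX./.OX
[O../XXX/.O.] O move#2: (0,1):-1/OO./XXX/.O.*, (0,2):-1/O.O/XXX/.O., (2,0):-1/O../XXX/OO., (2,2):-1/O../XXX/.OO
[OO./XXX/.O.] X move#3: (0,2):+1/OOX/XXX/.O.*, (2,0):-1/OO./XXX/XO., (2,2):-1/OO./XXX/.OX
[OOX/XXX/.O.] O move#4: (2,0):-1/OOX/XXX/OO.*, (2,2):-1/OOX/XXX/.OO
[OOX/XXX/OO.] X move#5: (2,2):+1/OOX/XXX/OOX*
[OOX/XXX/OOX] end (terminal -1, O#6); searched O../XX./.O. to 7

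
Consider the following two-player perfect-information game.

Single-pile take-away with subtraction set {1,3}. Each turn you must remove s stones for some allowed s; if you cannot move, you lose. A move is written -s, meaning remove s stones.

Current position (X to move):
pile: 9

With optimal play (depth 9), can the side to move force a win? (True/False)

p1 X@[9]: -1[8]+1* -3[6]+1
p2 O@[8]: -1[7]-1* -3[5]-1
p3 X@[7]: -1[6]+1* -3[4]+1
p4 O@[6]: -1[5]-1* -3[3]-1
p5 X@[5]: -1[4]+1* -3[2]+1
p6 O@[4]: -1[3]-1* -3[1]-1
p7 X@[3]: -1[2]+1* -3[0]+1
p8 O@[2]: -1[1]-1*
p9 X@[1]: -1[0]+1*
p10 O@[0] terminal -1; root [9] d9

X winning at [9]: True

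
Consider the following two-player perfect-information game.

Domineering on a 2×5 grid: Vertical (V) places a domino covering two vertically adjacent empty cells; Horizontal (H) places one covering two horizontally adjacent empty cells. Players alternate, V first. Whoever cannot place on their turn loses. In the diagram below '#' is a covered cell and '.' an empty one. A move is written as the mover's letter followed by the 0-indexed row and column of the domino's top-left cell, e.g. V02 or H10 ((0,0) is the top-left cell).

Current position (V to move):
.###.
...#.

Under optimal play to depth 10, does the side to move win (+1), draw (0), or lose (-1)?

[.###./...#.] V move#1: V00:+1/####./#..#.*, V04:-1/.####/...##
[####./#..#.] H move#2: H11:-1/####./####.*
[####./####.] V move#3: V04:+1/#####/#####*
[#####/#####] end (terminal -1, H#4); searched .###./...#. to 10

value(.###./...#., V) = +1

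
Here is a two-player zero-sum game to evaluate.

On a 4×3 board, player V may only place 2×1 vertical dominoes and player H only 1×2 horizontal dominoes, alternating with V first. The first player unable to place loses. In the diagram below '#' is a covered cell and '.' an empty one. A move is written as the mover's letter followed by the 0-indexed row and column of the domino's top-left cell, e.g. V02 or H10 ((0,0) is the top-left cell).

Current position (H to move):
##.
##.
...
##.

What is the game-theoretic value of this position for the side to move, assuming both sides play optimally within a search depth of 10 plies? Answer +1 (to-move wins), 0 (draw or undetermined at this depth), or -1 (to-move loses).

[##./##./.../##.] H move#1: H20:-1/##./##./##./##.*, H21:-1/##./##./.##/##.
[##./##./##./##.] V move#2: V02:+1/###/###/##./##.*, V12:+1/##./###/###/##., V22:+1/##./##./###/###
[###/###/##./##.] end (terminal -1, H#3); searched ##./##./.../##. to 10

value(##./##./.../##., H) = -1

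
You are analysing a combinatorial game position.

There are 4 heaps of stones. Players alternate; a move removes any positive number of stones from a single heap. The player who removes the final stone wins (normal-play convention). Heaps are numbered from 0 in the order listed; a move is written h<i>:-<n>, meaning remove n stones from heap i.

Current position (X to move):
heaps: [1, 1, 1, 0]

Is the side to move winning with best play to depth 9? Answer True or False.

ply 1, X at (1,1,1,0) | h0:-1=+1→(0,1,1,0)*; h1:-1=+1→(1,0,1,0); h2:-1=+1→(1,1,0,0)
ply 2, O at (0,1,1,0) | h1:-1=-1→(0,0,1,0)*; h2:-1=-1→(0,1,0,0)
ply 3, X at (0,0,1,0) | h2:-1=+1→(0,0,0,0)*
ply 4: (0,0,0,0) is terminal -1 (O); from (1,1,1,0) depth 9

X winning at [(1,1,1,0)]: True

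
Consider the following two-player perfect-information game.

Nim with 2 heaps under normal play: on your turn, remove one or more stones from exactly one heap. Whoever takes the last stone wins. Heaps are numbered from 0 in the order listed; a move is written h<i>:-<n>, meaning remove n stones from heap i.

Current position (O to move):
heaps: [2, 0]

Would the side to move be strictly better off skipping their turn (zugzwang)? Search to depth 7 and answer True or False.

zugzwang((2,0), O) = False

p1 O@[(2,0)]: h0:-1[(1,0)]-1 h0:-2[(0,0)]+1*
p2 X@[(0,0)] terminal -1; root [(2,0)] d7
suppose O passes — search the same position with X to move:
pass> p1 X@[(2,0)]: h0:-1[(1,0)]-1 h0:-2[(0,0)]+1*
pass> p2 O@[(0,0)] terminal -1; root [(2,0)] d7
for O: play +1, pass -1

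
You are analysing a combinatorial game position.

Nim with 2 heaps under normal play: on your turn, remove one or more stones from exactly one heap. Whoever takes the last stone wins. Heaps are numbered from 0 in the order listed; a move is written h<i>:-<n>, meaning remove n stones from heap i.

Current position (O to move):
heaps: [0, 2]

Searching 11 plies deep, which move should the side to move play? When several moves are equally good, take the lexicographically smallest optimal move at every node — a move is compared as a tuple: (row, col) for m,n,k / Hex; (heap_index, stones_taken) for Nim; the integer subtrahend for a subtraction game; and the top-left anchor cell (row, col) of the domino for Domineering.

p1 O@[(0,2)]: h1:-1[(0,1)]-1 h1:-2[(0,0)]+1*
p2 X@[(0,0)] terminal -1; root [(0,2)] d11

O's best at [(0,2)]: h1:-2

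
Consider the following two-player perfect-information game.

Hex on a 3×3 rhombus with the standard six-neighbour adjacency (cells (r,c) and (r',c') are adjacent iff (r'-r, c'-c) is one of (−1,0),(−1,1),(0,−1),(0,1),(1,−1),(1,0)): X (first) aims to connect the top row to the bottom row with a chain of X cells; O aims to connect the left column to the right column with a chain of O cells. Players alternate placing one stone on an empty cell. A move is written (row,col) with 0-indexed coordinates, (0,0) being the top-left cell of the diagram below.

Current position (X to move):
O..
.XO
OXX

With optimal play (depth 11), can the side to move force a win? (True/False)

p1 X@[O../.XO/OXX]: (0,1)[OX./.XO/OXX]+1* (0,2)[O.X/.XO/OXX]+1 (1,0)[O../XXO/OXX]+1
p2 O@[OX./.XO/OXX] terminal -1; root [O../.XO/OXX] d11

X winning at [O../.XO/OXX]: True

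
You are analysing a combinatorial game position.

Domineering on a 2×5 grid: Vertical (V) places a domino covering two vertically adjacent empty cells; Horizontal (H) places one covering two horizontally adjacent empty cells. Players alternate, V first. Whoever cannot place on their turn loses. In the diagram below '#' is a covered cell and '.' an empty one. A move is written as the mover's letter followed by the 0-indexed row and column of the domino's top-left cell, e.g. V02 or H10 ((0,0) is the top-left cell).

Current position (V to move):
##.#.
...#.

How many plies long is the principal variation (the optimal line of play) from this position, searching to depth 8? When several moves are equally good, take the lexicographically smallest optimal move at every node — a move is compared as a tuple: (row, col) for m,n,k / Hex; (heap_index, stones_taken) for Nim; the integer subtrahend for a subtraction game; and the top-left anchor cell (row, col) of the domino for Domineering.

[##.#./...#.] V move#1: V02:+1/####./..##.*, V04:-1/##.##/...##
[####./..##.] H move#2: H10:-1/####./####.*
[####./####.] V move#3: V04:+1/#####/#####*
[#####/#####] end (terminal -1, H#4); searched ##.#./...#. to 8

PV length from [##.#./...#.]: 3 plies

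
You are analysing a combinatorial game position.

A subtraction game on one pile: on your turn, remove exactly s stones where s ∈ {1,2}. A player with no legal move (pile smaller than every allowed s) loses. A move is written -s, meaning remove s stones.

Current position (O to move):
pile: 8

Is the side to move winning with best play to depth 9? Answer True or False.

ply 1, O at 8 | -1=-1→7; -2=+1→6*
ply 2, X at 6 | -1=-1→5*; -2=-1→4
ply 3, O at 5 | -1=-1→4; -2=+1→3*
ply 4, X at 3 | -1=-1→2*; -2=-1→1
ply 5, O at 2 | -1=-1→1; -2=+1→0*
ply 6: 0 is terminal -1 (X); from 8 depth 9

O winning at [8]: True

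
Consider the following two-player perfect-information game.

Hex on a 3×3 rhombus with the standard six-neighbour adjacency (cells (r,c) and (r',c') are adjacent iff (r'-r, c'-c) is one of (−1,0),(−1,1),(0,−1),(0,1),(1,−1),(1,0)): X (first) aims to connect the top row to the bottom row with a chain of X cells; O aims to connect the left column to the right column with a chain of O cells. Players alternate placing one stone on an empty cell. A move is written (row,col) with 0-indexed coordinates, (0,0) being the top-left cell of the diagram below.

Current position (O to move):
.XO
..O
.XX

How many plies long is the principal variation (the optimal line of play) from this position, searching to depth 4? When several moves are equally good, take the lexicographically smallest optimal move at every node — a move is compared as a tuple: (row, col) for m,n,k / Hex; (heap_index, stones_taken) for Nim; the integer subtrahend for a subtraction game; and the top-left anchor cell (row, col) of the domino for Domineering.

ply 1, O at .XO/..O/.XX | (0,0)=-1→OXO/..O/.XX; (1,0)=-1→.XO/O.O/.XX; (1,1)=+1→.XO/.OO/.XX*; (2,0)=-1→.XO/..O/OXX
ply 2, X at .XO/.OO/.XX | (0,0)=-1→XXO/.OO/.XX*; (1,0)=-1→.XO/XOO/.XX; (2,0)=-1→.XO/.OO/XXX
ply 3, O at XXO/.OO/.XX | (1,0)=+1→XXO/OOO/.XX*; (2,0)=+1→XXO/.OO/OXX
ply 4: XXO/OOO/.XX is terminal -1 (X); from .XO/..O/.XX depth 4

PV length from [.XO/..O/.XX]: 3 plies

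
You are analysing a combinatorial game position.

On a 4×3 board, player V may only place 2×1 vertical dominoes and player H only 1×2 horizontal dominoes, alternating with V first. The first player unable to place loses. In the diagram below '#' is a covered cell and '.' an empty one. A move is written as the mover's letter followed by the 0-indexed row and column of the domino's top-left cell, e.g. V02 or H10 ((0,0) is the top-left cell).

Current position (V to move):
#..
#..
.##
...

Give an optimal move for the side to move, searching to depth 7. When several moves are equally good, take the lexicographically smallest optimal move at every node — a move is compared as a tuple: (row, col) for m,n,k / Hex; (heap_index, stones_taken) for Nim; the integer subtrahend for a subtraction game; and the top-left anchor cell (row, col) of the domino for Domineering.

[#../#../.##/...] V move#1: V01:+1/##./##./.##/...*, V02:+1/#.#/#.#/.##/..., V20:-1/#../#../###/#..
[##./##./.##/...] H move#2: H30:-1/##./##./.##/##.*, H31:-1/##./##./.##/.##
[##./##./.##/##.] V move#3: V02:+1/###/###/.##/##.*
[###/###/.##/##.] end (terminal -1, H#4); searched #../#../.##/... to 7

V's best at [#../#../.##/...]: V01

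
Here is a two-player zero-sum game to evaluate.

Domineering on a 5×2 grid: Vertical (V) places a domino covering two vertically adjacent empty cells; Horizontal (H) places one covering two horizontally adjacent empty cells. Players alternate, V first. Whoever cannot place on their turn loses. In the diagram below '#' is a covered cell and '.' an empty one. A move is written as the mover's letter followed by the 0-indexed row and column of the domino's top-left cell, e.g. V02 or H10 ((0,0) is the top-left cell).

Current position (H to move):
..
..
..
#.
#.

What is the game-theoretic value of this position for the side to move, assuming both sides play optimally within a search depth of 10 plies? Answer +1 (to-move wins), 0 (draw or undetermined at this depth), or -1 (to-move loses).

value(../../../#./#., H) = +1

[../../../#./#.] H move#1: H00:-1/##/../../#./#., H10:+1/../##/../#./#.*, H20:-1/../../##/#./#.
[../##/../#./#.] V move#2: V21:-1/../##/.#/##/#.*, V31:-1/../##/../##/##
[../##/.#/##/#.] H move#3: H00:+1/##/##/.#/##/#.*
[##/##/.#/##/#.] end (terminal -1, V#4); searched ../../../#./#. to 10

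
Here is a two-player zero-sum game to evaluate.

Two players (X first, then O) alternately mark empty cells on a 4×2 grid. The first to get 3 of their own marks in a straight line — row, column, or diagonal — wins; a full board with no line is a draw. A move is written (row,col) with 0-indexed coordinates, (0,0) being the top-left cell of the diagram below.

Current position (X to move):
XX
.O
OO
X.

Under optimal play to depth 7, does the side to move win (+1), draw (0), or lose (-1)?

p1 X@[XX/.O/OO/X.]: (1,0)[XX/XO/OO/X.]-1 (3,1)[XX/.O/OO/XX]+0*
p2 O@[XX/.O/OO/XX]: (1,0)[XX/OO/OO/XX]+0*
p3 X@[XX/OO/OO/XX] terminal +0; root [XX/.O/OO/X.] d7

value(XX/.O/OO/X., X) = 0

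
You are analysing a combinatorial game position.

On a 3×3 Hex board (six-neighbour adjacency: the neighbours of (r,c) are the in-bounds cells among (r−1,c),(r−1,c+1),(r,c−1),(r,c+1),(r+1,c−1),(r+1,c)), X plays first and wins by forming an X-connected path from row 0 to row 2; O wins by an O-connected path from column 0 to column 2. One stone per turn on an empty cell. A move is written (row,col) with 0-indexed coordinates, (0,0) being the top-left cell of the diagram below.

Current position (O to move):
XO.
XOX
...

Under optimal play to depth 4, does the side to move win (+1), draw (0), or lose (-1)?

[XO./XOX/...] O move#1: (0,2):-1/XOO/XOX/...*, (2,0):-1/XO./XOX/O.., (2,1):-1/XO./XOX/.O., (2,2):-1/XO./XOX/..O
[XOO/XOX/...] X move#2: (2,0):+1/XOO/XOX/X..*, (2,1):-1/XOO/XOX/.X., (2,2):-1/XOO/XOX/..X
[XOO/XOX/X..] end (terminal -1, O#3); searched XO./XOX/... to 4

value(XO./XOX/..., O) = -1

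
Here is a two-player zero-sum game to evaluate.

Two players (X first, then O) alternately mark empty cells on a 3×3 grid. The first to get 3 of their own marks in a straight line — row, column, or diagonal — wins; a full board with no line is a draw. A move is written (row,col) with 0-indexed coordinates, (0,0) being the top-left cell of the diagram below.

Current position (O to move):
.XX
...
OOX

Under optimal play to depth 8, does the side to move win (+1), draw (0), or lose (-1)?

ply 1, O at .XX/.../OOX | (0,0)=-1→OXX/.../OOX*; (1,0)=-1→.XX/O../OOX; (1,1)=-1→.XX/.O./OOX; (1,2)=-1→.XX/..O/OOX
ply 2, X at OXX/.../OOX | (1,0)=+0→OXX/X../OOX; (1,1)=-1→OXX/.X./OOX; (1,2)=+1→OXX/..X/OOX*
ply 3: OXX/..X/OOX is terminal -1 (O); from .XX/.../OOX depth 8

value(.XX/.../OOX, O) = -1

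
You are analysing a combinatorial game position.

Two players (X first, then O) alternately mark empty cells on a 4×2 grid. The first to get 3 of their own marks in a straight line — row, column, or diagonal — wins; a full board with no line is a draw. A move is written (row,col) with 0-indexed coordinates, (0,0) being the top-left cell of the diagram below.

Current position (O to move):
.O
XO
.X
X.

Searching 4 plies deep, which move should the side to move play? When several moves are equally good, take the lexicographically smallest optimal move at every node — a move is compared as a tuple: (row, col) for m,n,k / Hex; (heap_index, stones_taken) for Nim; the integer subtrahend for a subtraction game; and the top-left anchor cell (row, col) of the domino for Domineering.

O's best at [.O/XO/.X/X.]: (2,0)

p1 O@[.O/XO/.X/X.]: (0,0)[OO/XO/.X/X.]-1 (2,0)[.O/XO/OX/X.]+0* (3,1)[.O/XO/.X/XO]-1
p2 X@[.O/XO/OX/X.]: (0,0)[XO/XO/OX/X.]+0* (3,1)[.O/XO/OX/XX]+0
p3 O@[XO/XO/OX/X.]: (3,1)[XO/XO/OX/XO]+0*
p4 X@[XO/XO/OX/XO] terminal +0; root [.O/XO/.X/X.] d4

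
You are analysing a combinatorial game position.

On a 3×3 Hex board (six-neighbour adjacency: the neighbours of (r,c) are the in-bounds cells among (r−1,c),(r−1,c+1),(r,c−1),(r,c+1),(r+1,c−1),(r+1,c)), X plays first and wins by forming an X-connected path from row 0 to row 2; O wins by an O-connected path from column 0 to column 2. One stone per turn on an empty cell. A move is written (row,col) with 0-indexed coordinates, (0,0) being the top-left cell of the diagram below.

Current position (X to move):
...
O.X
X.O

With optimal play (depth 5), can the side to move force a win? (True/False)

X winning at [.../O.X/X.O]: True

[.../O.X/X.O] X move#1: (0,0):-1/X../O.X/X.O, (0,1):-1/.X./O.X/X.O, (0,2):+1/..X/O.X/X.O*, (1,1):+1/.../OXX/X.O, (2,1):-1/.../O.X/XXO
[..X/O.X/X.O] O move#2: (0,0):-1/O.X/O.X/X.O*, (0,1):-1/.OX/O.X/X.O, (1,1):-1/..X/OOX/X.O, (2,1):-1/..X/O.X/XOO
[O.X/O.X/X.O] X move#3: (0,1):+1/OXX/O.X/X.O*, (1,1):+1/O.X/OXX/X.O, (2,1):+1/O.X/O.X/XXO
[OXX/O.X/X.O] O move#4: (1,1):-1/OXX/OOX/X.O*, (2,1):-1/OXX/O.X/XOO
[OXX/OOX/X.O] X move#5: (2,1):+1/OXX/OOX/XXO*
[OXX/OOX/XXO] end (terminal -1, O#6); searched .../O.X/X.O to 5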